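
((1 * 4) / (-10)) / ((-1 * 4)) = 1 / 10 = 0.10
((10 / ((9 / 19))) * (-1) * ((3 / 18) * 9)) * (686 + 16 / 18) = -587290 / 27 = -21751.48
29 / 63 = 0.46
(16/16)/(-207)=-1/207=-0.00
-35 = -35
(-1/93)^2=1/8649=0.00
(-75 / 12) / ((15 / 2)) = -5 / 6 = -0.83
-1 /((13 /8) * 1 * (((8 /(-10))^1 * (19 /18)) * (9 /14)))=1.13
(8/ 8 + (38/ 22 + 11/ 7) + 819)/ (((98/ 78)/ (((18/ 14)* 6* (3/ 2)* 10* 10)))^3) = 1998467238956526000000/ 3107227739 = 643167288278.55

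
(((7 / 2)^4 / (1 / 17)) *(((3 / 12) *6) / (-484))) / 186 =-40817 / 960256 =-0.04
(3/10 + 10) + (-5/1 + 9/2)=49/5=9.80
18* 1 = 18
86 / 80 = 43 / 40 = 1.08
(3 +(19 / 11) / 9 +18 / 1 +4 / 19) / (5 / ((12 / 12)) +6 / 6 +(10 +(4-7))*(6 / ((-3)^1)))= -20129 / 7524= -2.68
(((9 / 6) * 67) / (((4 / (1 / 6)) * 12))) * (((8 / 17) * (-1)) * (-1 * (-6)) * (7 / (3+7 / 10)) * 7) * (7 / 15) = -22981 / 3774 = -6.09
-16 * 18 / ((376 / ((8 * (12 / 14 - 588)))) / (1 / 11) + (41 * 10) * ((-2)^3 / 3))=131520 / 499691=0.26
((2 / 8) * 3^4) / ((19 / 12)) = 243 / 19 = 12.79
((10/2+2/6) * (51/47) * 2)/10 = 272/235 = 1.16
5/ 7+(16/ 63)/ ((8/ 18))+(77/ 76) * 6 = 1959/ 266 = 7.36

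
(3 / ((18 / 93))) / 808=31 / 1616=0.02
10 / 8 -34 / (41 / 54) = -7139 / 164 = -43.53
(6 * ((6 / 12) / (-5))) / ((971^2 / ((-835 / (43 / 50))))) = 25050 / 40542163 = 0.00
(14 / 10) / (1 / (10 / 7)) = 2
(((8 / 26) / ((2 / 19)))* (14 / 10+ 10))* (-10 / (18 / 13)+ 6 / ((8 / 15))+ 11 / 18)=60287 / 390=154.58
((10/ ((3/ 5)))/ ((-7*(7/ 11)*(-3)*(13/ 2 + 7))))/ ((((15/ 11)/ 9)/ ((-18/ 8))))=-605/ 441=-1.37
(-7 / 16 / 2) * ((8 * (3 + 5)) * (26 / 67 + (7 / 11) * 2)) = -17136 / 737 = -23.25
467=467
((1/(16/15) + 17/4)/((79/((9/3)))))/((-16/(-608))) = 7.49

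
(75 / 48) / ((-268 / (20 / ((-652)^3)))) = 125 / 297123890176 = 0.00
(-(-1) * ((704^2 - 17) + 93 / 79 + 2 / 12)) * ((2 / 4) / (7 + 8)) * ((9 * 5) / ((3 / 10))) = 1174572815 / 474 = 2478001.72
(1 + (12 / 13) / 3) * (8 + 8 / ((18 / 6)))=544 / 39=13.95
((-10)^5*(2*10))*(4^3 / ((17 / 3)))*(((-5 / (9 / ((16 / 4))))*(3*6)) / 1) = 903529411.76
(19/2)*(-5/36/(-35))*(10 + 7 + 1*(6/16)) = 2641/4032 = 0.66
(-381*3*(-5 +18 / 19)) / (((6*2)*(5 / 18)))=264033 / 190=1389.65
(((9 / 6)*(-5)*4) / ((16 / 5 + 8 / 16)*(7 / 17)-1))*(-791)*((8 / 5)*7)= 45181920 / 89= 507662.02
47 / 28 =1.68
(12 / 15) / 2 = 2 / 5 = 0.40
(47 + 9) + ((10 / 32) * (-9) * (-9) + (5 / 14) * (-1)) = 9067 / 112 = 80.96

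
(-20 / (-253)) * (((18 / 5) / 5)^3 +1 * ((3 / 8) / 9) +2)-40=-188844407 / 4743750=-39.81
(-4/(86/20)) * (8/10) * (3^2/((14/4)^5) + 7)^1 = -5.22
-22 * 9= -198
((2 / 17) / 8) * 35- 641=-43553 / 68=-640.49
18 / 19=0.95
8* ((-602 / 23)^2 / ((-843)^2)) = 2899232 / 375933321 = 0.01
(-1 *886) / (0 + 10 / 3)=-1329 / 5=-265.80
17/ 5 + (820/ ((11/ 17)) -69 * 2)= 62297/ 55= 1132.67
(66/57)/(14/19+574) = 11/5460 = 0.00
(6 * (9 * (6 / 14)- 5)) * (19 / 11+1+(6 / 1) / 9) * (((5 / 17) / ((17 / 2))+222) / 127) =-16427008 / 403733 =-40.69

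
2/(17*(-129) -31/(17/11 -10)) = -0.00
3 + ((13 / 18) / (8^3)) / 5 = 138253 / 46080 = 3.00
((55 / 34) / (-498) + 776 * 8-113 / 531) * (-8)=-37209010010 / 749241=-49662.27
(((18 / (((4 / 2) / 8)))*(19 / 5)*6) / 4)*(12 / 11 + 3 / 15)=145692 / 275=529.79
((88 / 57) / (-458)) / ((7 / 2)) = -88 / 91371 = -0.00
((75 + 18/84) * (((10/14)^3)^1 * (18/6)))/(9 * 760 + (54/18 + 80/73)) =28825875/2399170438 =0.01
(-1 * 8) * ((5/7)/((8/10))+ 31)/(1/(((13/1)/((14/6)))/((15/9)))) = -208962/245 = -852.91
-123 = -123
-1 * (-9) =9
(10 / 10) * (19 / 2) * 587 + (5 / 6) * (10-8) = 33469 / 6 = 5578.17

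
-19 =-19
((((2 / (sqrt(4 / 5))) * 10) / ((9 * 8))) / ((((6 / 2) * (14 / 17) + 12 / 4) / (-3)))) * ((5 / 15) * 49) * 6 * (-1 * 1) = 16.69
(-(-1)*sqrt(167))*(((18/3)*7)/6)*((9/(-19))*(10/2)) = -315*sqrt(167)/19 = -214.25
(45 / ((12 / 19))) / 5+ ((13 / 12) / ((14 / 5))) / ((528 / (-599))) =1225097 / 88704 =13.81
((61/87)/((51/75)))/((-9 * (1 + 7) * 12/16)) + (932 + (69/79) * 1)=5885764127/6309414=932.85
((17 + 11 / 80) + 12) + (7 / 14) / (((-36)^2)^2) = 489398117 / 16796160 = 29.14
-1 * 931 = -931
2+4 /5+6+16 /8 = 54 /5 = 10.80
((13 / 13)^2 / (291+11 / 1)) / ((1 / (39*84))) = 1638 / 151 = 10.85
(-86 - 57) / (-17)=143 / 17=8.41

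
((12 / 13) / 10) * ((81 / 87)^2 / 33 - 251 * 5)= -69658572 / 601315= -115.84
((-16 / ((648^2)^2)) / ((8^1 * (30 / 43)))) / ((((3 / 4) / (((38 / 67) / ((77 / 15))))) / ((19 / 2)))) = -0.00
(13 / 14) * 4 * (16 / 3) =416 / 21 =19.81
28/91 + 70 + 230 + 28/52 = 3911/13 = 300.85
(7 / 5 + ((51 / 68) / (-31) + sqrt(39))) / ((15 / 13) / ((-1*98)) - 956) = -1274*sqrt(39) / 1217959 - 543361 / 377567290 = -0.01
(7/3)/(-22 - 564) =-7/1758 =-0.00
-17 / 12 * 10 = -85 / 6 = -14.17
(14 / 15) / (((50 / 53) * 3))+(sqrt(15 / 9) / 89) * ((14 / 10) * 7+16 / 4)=23 * sqrt(15) / 445+371 / 1125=0.53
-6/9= -2/3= -0.67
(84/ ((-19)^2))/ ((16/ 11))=231/ 1444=0.16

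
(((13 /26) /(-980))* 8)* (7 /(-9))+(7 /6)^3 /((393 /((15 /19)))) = 119761 /18816840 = 0.01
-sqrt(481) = -21.93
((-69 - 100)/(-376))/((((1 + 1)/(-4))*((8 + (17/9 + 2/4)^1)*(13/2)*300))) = -39/878900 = -0.00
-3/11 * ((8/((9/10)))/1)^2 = -21.55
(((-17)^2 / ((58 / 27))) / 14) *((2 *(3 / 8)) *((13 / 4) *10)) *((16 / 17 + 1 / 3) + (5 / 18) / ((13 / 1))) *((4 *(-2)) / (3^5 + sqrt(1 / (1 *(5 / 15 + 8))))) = -7985739375 / 799128176 + 6572625 *sqrt(3) / 799128176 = -9.98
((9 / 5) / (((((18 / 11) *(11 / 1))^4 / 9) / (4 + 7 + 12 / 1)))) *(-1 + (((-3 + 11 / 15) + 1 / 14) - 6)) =-44413 / 1360800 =-0.03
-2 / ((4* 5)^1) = -1 / 10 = -0.10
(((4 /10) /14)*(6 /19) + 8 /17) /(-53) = -5422 /599165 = -0.01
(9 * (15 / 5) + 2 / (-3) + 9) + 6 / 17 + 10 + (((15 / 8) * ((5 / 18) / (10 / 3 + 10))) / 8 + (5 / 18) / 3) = 21519095 / 470016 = 45.78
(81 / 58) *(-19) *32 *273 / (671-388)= -6722352 / 8207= -819.10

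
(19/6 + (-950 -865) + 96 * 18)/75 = -503/450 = -1.12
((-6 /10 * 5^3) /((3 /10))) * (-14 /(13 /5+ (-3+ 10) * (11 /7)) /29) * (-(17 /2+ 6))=-4375 /34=-128.68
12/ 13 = 0.92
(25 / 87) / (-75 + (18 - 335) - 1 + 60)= -25 / 28971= -0.00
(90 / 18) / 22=5 / 22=0.23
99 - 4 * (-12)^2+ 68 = -409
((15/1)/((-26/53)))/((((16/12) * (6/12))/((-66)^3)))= 171419490/13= 13186114.62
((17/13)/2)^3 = 4913/17576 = 0.28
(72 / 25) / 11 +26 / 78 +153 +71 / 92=11716447 / 75900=154.37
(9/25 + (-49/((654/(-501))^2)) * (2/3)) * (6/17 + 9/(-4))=1441465393/40395400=35.68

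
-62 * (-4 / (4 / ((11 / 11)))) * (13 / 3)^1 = 806 / 3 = 268.67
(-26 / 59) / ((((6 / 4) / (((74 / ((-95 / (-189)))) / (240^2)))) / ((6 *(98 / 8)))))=-494949 / 8968000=-0.06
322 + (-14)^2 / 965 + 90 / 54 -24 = 868123 / 2895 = 299.87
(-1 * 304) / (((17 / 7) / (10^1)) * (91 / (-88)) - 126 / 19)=5082880 / 115079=44.17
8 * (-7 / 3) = -56 / 3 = -18.67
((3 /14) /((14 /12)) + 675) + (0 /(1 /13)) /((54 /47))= 33084 /49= 675.18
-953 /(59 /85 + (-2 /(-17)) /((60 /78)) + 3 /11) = -891055 /1047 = -851.06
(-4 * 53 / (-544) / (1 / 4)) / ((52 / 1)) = 53 / 1768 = 0.03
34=34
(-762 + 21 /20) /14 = -15219 /280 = -54.35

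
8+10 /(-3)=14 /3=4.67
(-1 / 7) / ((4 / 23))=-23 / 28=-0.82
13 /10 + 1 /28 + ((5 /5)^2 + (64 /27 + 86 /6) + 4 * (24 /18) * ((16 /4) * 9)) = 797729 /3780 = 211.04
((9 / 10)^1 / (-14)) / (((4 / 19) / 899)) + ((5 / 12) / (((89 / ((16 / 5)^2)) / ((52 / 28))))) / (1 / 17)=-273.00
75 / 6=25 / 2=12.50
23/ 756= 0.03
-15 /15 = -1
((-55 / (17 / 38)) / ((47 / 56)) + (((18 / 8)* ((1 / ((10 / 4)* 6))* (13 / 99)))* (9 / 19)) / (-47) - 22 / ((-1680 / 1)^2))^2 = 1191624866462920233485732761 / 55534551192237680640000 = 21457.36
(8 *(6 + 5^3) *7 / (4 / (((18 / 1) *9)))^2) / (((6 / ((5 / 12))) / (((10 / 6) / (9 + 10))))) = 5570775 / 76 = 73299.67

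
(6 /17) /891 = 2 /5049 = 0.00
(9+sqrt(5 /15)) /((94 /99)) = 33 * sqrt(3) /94+891 /94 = 10.09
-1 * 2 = -2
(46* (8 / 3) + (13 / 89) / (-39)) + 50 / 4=24059 / 178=135.16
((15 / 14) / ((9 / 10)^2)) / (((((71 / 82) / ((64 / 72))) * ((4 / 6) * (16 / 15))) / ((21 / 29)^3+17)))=10861771250 / 327275991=33.19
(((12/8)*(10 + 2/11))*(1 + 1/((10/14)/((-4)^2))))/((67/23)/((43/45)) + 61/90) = 349916112/3648469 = 95.91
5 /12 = 0.42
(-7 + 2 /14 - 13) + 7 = -90 /7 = -12.86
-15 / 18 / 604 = -5 / 3624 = -0.00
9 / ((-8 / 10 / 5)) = -225 / 4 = -56.25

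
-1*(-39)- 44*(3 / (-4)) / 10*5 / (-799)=62289 / 1598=38.98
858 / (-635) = -858 / 635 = -1.35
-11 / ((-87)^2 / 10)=-110 / 7569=-0.01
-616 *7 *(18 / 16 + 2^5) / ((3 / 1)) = -142835 / 3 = -47611.67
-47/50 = -0.94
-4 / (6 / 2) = -4 / 3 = -1.33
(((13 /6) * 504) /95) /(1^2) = 1092 /95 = 11.49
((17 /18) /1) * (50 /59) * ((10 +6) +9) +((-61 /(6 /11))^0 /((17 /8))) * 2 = 189121 /9027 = 20.95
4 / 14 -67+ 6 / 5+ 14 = -1803 / 35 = -51.51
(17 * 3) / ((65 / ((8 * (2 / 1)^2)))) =1632 / 65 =25.11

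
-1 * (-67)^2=-4489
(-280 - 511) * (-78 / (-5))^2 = -4812444 / 25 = -192497.76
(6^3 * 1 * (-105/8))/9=-315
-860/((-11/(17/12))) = 3655/33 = 110.76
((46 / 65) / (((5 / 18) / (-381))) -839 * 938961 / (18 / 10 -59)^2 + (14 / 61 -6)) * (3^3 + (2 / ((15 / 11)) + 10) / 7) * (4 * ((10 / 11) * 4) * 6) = -207268065452555056 / 343031975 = -604223747.52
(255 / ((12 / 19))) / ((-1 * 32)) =-1615 / 128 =-12.62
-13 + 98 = 85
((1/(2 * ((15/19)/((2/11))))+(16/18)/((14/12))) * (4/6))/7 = 2026/24255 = 0.08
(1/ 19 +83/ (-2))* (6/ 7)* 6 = -4050/ 19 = -213.16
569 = 569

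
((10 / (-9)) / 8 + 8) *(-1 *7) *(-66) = 21791 / 6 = 3631.83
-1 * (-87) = 87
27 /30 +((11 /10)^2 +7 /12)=202 /75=2.69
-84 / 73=-1.15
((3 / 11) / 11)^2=9 / 14641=0.00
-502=-502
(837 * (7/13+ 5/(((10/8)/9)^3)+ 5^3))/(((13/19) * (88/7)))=818877276/4225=193817.11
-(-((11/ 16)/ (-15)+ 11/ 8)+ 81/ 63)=73/ 1680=0.04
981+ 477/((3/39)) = 7182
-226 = -226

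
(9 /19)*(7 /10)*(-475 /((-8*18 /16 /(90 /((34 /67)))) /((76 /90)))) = 44555 /17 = 2620.88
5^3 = 125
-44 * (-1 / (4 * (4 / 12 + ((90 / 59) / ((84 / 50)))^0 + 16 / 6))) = 11 / 4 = 2.75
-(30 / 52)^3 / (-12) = 0.02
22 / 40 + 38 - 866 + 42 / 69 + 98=-335267 / 460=-728.84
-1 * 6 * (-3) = 18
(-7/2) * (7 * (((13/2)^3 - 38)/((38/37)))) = -3432009/608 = -5644.75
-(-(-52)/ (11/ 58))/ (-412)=754/ 1133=0.67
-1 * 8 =-8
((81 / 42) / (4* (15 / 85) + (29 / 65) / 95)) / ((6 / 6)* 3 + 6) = 0.30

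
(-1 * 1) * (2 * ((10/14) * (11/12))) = -55/42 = -1.31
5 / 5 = 1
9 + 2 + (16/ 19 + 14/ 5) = 1391/ 95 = 14.64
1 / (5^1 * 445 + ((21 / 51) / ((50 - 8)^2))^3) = 78622778304 / 174935681726401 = 0.00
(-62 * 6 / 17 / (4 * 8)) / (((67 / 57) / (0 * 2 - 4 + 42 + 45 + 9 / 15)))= -1107909 / 22780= -48.64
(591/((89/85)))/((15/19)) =63631/89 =714.96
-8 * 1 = -8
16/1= 16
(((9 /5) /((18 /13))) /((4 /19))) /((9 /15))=247 /24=10.29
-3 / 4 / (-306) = 1 / 408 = 0.00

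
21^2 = 441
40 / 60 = 2 / 3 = 0.67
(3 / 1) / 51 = 1 / 17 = 0.06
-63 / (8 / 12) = -189 / 2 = -94.50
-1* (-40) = 40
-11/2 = -5.50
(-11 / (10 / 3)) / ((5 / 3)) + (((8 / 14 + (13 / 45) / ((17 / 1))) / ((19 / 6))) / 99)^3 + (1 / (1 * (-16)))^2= -1.98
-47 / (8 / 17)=-799 / 8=-99.88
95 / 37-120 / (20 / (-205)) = 45605 / 37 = 1232.57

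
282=282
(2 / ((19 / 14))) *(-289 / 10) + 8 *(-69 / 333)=-466586 / 10545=-44.25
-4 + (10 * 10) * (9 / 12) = 71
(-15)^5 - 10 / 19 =-14428135 / 19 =-759375.53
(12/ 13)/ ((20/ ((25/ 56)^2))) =375/ 40768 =0.01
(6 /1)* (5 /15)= 2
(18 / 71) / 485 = 18 / 34435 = 0.00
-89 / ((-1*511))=89 / 511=0.17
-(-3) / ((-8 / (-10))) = 3.75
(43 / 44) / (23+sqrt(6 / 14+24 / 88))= 6923 / 162716 - 129 * sqrt(462) / 1789876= 0.04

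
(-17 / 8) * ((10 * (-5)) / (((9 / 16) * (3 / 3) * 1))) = 1700 / 9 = 188.89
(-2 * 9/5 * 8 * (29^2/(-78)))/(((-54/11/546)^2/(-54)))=-1037148112/5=-207429622.40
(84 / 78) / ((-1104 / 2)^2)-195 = -386212313 / 1980576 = -195.00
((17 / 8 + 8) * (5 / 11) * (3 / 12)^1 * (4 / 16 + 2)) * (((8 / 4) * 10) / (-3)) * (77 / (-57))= 14175 / 608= 23.31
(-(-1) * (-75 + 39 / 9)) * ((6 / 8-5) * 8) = 7208 / 3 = 2402.67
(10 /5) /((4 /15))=15 /2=7.50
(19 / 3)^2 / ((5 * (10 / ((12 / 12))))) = 361 / 450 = 0.80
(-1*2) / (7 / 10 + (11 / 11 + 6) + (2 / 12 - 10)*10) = 60 / 2719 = 0.02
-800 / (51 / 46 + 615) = -36800 / 28341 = -1.30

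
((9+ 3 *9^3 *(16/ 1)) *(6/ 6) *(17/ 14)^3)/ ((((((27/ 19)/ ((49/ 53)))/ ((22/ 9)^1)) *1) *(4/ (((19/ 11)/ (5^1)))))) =6897503177/ 801360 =8607.25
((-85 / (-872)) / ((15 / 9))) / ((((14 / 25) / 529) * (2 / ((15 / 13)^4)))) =34145296875 / 697345376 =48.96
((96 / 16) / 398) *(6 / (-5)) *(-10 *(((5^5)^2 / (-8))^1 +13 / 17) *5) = -7470698445 / 6766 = -1104152.89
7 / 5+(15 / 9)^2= 188 / 45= 4.18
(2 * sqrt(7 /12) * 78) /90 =13 * sqrt(21) /45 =1.32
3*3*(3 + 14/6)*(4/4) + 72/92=1122/23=48.78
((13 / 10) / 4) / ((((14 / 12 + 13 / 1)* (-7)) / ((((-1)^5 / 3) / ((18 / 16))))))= 26 / 26775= 0.00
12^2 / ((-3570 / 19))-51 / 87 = -23339 / 17255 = -1.35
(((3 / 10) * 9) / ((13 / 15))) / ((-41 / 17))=-1377 / 1066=-1.29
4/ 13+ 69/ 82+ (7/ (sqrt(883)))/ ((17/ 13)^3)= 1.25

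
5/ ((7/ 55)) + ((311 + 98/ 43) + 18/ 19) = 2021736/ 5719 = 353.51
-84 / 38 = -42 / 19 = -2.21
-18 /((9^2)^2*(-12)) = 1 /4374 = 0.00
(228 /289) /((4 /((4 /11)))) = 228 /3179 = 0.07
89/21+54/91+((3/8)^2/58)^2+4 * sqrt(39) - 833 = -3115281426847/3761651712+4 * sqrt(39) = -803.19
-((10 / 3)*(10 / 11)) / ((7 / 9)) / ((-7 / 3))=900 / 539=1.67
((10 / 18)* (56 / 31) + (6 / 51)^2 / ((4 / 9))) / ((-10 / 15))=-83431 / 53754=-1.55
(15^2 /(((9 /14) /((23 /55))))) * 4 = 6440 /11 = 585.45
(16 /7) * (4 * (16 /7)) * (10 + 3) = 13312 /49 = 271.67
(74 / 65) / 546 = 37 / 17745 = 0.00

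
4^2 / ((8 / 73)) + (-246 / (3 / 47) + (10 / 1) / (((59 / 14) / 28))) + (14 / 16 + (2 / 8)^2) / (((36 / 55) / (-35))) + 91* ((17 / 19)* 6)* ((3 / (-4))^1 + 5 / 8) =-807713033 / 215232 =-3752.76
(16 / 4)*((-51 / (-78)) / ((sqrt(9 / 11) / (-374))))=-12716*sqrt(11) / 39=-1081.39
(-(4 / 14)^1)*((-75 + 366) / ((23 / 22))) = -79.53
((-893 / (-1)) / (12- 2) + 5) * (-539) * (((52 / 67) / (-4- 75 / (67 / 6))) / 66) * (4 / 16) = 600691 / 43080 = 13.94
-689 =-689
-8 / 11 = -0.73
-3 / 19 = -0.16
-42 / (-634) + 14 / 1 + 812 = 261863 / 317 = 826.07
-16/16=-1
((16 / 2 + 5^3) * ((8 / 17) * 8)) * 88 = 749056 / 17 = 44062.12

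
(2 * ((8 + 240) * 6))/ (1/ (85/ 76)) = 63240/ 19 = 3328.42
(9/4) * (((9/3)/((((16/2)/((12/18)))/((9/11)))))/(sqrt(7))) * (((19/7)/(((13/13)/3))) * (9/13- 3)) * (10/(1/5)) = -1731375 * sqrt(7)/28028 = -163.44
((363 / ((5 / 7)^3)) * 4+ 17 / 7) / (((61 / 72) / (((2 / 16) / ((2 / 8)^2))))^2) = 72334985472 / 3255875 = 22216.76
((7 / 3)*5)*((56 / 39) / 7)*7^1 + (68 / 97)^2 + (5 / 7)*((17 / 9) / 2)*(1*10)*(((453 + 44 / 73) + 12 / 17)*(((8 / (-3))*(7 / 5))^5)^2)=2988077216785554198686951032 / 1853637352414453125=1612007447.35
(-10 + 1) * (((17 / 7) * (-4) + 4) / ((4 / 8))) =720 / 7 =102.86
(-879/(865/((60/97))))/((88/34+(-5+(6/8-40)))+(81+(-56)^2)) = -717264/3623403863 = -0.00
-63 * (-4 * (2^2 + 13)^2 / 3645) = 8092 / 405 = 19.98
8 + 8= 16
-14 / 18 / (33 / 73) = -511 / 297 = -1.72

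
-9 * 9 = -81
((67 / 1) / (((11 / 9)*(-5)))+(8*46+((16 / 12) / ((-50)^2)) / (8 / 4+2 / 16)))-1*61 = 296.04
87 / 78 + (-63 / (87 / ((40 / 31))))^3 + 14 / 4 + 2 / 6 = 117113074907 / 28336335261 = 4.13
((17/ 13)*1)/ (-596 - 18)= -17/ 7982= -0.00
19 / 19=1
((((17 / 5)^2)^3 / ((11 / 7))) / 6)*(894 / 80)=25175484467 / 13750000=1830.94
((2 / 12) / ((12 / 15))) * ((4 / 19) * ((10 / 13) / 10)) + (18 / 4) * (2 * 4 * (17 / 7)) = 907019 / 10374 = 87.43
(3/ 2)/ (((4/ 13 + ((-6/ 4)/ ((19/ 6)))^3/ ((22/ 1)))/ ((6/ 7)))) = 17655066/ 4158805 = 4.25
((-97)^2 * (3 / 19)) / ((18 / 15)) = 47045 / 38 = 1238.03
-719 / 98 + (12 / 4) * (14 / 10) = -1537 / 490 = -3.14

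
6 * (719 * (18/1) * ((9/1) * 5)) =3494340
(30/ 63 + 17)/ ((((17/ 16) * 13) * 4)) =1468/ 4641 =0.32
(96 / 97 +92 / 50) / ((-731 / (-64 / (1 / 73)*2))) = 64118528 / 1772675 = 36.17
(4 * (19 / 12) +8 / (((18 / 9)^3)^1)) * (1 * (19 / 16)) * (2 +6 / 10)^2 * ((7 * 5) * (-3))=-6181.18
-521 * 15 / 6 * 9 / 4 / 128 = -23445 / 1024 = -22.90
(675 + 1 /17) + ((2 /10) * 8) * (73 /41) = 677.91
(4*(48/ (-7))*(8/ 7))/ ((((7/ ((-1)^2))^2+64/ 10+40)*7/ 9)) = -0.42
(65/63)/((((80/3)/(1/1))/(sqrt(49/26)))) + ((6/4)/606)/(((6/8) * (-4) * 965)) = -1/1169580 + sqrt(26)/96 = 0.05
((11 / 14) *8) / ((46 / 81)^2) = 72171 / 3703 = 19.49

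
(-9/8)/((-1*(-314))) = -9/2512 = -0.00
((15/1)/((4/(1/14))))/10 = 3/112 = 0.03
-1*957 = -957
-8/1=-8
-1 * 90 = -90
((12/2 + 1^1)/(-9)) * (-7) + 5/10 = 107/18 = 5.94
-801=-801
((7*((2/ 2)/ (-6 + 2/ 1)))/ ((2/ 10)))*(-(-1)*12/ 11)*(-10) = 1050/ 11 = 95.45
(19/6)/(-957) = -19/5742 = -0.00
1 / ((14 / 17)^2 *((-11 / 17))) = -2.28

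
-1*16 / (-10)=8 / 5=1.60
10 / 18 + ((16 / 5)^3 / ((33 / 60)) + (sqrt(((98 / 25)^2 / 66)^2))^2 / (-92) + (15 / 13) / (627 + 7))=1616419909206511 / 26879866406250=60.13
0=0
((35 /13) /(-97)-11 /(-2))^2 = 190467601 /6360484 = 29.95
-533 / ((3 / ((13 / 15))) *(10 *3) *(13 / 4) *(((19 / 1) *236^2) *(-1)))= 533 / 357150600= 0.00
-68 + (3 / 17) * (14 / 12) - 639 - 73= -26513 / 34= -779.79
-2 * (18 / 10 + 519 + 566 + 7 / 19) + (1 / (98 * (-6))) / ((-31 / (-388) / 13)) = -941422829 / 432915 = -2174.61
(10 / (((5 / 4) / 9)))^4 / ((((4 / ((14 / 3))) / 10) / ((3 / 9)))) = 104509440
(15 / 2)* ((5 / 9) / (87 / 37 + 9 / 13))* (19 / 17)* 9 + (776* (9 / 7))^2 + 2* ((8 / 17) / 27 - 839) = 993769.60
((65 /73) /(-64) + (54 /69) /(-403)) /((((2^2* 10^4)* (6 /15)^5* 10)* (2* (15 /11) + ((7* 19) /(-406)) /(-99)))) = -1971174051 /1390541736902656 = -0.00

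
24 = 24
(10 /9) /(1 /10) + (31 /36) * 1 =11.97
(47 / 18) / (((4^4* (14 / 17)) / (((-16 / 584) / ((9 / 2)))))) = -799 / 10596096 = -0.00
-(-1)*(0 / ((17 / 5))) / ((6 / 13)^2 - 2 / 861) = 0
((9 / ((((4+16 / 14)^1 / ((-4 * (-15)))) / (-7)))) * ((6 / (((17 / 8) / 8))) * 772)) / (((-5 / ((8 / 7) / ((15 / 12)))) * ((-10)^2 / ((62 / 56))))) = 55139328 / 2125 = 25947.92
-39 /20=-1.95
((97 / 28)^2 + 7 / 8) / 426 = 3365 / 111328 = 0.03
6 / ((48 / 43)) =43 / 8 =5.38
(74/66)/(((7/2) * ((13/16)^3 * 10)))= 151552/2537535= 0.06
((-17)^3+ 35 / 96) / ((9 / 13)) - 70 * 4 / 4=-6191449 / 864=-7166.03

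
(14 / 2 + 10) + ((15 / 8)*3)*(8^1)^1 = 62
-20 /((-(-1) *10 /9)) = -18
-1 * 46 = -46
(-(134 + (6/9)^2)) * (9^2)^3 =-71449290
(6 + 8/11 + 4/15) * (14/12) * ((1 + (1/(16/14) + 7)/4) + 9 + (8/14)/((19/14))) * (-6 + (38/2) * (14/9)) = 19908231/8360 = 2381.37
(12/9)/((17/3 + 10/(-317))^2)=1205868/28718881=0.04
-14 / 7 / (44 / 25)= -25 / 22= -1.14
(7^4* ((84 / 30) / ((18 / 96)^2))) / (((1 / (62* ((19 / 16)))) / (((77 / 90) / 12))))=6097982968 / 6075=1003783.20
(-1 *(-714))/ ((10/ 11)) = 785.40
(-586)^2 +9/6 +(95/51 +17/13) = 455349289/1326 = 343400.67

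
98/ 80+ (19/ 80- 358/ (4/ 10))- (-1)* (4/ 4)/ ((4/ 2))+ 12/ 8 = -71323/ 80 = -891.54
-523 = -523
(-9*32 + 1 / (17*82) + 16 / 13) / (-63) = 1732273 / 380562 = 4.55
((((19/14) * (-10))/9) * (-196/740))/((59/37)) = 133/531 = 0.25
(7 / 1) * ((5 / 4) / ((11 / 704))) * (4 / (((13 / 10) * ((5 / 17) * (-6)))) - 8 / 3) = -96320 / 39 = -2469.74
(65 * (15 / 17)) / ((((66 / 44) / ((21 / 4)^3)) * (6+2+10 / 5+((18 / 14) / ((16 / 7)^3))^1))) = 385257600 / 703817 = 547.38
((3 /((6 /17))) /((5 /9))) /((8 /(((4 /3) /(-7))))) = -51 /140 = -0.36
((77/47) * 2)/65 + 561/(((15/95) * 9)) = 10855801/27495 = 394.83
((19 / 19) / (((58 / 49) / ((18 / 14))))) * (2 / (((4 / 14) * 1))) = 441 / 58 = 7.60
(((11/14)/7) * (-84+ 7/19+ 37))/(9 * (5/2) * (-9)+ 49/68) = 0.03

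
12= 12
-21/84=-0.25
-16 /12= -4 /3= -1.33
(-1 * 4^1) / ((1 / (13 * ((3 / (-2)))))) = 78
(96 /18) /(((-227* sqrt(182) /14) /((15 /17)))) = -80* sqrt(182) /50167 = -0.02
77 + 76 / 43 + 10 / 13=44461 / 559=79.54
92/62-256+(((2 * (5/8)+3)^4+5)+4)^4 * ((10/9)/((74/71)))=597097547080835136836605/44336947396608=13467267868.93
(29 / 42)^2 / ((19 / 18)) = 841 / 1862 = 0.45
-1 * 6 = -6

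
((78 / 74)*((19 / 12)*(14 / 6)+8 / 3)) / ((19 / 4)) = 1.41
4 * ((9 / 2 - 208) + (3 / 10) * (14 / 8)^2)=-32413 / 40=-810.32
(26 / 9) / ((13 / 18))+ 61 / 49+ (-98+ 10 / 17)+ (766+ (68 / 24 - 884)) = -1036253 / 4998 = -207.33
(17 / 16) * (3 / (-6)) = -17 / 32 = -0.53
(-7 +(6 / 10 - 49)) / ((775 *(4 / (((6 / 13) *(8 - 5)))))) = -0.02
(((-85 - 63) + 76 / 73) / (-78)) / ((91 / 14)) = 0.29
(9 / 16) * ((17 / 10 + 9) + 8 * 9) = 7443 / 160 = 46.52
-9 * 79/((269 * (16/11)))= -7821/4304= -1.82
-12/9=-4/3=-1.33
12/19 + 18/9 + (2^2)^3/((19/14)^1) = 946/19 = 49.79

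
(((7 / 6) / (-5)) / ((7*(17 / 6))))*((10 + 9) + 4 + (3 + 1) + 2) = -29 / 85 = -0.34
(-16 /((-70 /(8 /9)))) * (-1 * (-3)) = 64 /105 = 0.61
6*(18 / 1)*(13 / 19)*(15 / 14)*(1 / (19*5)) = 2106 / 2527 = 0.83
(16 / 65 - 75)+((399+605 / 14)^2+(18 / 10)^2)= 12452200893 / 63700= 195481.96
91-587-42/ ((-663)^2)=-496.00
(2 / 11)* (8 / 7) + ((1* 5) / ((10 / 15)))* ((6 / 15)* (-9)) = -2063 / 77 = -26.79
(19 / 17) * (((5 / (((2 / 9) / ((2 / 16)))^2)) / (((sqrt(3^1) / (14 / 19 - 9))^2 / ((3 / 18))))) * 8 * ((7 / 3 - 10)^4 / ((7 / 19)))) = 34489004045 / 68544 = 503165.91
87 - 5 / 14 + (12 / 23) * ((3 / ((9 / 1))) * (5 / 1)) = 28179 / 322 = 87.51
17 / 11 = 1.55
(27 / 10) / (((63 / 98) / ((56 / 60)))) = 98 / 25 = 3.92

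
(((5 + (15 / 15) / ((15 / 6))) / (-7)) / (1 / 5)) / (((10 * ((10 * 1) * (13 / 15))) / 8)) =-0.36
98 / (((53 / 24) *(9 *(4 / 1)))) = 196 / 159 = 1.23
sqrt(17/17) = 1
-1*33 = -33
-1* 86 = -86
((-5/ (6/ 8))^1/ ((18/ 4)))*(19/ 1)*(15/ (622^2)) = -950/ 870489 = -0.00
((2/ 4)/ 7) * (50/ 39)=25/ 273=0.09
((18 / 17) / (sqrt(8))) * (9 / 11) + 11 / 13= 81 * sqrt(2) / 374 + 11 / 13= 1.15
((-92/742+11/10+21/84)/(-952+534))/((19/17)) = -0.00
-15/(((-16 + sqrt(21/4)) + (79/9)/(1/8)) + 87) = -686340/6460063 + 2430 * sqrt(21)/6460063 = -0.10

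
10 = 10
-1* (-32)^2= -1024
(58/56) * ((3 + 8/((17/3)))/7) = 2175/3332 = 0.65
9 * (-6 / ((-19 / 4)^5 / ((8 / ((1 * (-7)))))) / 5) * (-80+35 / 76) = 133705728 / 329321167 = 0.41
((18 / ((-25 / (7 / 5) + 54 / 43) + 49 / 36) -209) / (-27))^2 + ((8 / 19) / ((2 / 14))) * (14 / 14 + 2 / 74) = 46803566183796277 / 735613332440877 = 63.63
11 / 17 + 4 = 79 / 17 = 4.65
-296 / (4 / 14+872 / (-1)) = 1036 / 3051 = 0.34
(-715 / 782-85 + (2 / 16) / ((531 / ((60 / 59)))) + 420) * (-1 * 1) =-1364143960 / 4083213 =-334.09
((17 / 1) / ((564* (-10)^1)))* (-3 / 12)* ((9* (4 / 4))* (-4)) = -51 / 1880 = -0.03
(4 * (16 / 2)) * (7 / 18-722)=-23091.56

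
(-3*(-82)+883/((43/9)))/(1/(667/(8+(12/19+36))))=234767325/36464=6438.33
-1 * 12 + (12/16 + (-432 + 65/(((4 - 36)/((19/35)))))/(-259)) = -555665/58016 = -9.58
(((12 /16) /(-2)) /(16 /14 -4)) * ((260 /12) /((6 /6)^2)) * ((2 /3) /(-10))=-91 /480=-0.19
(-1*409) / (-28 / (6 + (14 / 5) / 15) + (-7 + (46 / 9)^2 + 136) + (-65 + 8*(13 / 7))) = -26900748 / 6607109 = -4.07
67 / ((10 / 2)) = 67 / 5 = 13.40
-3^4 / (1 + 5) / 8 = -1.69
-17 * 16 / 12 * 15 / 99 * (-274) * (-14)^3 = -255631040 / 99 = -2582131.72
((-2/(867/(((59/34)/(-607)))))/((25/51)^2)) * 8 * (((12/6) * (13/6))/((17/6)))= 36816/109639375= 0.00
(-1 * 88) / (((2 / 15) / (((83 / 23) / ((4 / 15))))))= -205425 / 23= -8931.52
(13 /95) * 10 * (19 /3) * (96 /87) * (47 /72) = 4888 /783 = 6.24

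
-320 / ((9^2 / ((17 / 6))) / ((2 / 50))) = -544 / 1215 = -0.45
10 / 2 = 5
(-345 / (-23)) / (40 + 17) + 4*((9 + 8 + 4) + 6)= 2057 / 19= 108.26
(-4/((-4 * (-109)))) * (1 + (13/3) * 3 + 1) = -15/109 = -0.14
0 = 0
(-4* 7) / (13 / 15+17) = -105 / 67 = -1.57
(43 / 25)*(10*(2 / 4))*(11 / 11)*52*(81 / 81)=2236 / 5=447.20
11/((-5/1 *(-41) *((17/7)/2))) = 154/3485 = 0.04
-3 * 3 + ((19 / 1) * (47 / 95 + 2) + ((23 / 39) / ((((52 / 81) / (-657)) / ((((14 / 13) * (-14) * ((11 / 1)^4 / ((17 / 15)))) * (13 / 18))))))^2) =7207984377982954.01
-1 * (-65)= 65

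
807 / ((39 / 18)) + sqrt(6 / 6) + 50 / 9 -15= 42590 / 117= 364.02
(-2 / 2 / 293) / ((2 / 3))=-0.01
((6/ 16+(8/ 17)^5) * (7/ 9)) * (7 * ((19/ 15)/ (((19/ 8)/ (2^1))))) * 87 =2570142806/ 12778713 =201.13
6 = 6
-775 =-775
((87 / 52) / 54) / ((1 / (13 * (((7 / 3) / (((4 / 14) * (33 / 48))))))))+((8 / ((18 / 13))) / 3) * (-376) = -7913 / 11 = -719.36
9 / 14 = 0.64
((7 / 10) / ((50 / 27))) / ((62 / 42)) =3969 / 15500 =0.26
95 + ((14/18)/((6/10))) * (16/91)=33425/351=95.23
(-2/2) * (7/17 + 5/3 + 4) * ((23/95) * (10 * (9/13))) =-42780/4199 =-10.19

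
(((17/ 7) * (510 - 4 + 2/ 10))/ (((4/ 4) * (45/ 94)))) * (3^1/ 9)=4044538/ 4725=855.99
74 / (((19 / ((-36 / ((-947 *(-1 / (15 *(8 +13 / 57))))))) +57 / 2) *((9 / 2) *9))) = 1388240 / 18576927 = 0.07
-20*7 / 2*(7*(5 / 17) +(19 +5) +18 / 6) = -34580 / 17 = -2034.12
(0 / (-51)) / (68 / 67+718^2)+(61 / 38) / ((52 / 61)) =3721 / 1976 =1.88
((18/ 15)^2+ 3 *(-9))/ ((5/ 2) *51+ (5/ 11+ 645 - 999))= 14058/ 124325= 0.11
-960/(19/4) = -3840/19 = -202.11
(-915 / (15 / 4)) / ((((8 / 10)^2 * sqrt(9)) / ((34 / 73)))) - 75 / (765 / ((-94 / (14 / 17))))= -49055 / 1022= -48.00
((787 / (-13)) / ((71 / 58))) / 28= -22823 / 12922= -1.77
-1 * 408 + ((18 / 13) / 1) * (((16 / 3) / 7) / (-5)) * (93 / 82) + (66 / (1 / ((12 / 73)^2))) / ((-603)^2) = -546545887891112 / 1338788070165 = -408.24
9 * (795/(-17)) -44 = -464.88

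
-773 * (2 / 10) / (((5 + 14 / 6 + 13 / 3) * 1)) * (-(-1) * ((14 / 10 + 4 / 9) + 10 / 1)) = -412009 / 2625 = -156.96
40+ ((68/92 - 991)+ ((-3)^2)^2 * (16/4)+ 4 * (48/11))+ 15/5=-605.81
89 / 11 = 8.09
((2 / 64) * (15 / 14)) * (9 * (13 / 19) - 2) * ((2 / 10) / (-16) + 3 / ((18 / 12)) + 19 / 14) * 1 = 443901 / 953344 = 0.47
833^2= 693889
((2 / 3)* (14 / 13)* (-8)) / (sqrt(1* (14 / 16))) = -64* sqrt(14) / 39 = -6.14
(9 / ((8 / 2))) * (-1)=-2.25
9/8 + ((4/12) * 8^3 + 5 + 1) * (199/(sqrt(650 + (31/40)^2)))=9/8 + 4218800 * sqrt(1040961)/3122883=1379.45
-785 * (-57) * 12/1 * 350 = 187929000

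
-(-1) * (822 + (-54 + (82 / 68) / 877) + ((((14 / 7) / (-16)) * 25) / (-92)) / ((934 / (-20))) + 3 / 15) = 9841422737579 / 12811005520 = 768.20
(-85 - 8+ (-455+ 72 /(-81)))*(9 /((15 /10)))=-9880 /3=-3293.33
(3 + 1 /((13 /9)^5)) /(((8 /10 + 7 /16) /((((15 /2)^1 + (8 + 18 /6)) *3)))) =578644480 /4084223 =141.68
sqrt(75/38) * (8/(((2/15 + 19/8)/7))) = 2400 * sqrt(114)/817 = 31.36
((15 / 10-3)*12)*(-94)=1692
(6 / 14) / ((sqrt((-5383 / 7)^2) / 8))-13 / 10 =-69739 / 53830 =-1.30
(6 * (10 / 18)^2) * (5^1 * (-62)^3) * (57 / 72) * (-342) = 5377275500 / 9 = 597475055.56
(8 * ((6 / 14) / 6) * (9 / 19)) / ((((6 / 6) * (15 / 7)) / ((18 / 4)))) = 54 / 95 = 0.57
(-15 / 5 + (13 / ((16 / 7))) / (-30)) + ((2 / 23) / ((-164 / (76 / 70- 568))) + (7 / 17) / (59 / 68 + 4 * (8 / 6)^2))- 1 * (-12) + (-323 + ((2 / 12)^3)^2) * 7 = -3386421052686193 / 1503848058048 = -2251.84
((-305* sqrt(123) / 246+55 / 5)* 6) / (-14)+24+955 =305* sqrt(123) / 574+6820 / 7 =980.18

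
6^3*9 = 1944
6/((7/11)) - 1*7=2.43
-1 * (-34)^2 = -1156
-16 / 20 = -4 / 5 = -0.80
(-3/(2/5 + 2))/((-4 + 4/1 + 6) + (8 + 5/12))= -15/173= -0.09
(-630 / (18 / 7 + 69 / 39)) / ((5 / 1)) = -29.03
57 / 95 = 3 / 5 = 0.60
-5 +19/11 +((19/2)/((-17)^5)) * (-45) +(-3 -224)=-7192986157/31236854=-230.27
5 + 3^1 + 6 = 14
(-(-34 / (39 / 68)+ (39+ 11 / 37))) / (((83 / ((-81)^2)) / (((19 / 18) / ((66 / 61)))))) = 1353641301 / 878306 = 1541.20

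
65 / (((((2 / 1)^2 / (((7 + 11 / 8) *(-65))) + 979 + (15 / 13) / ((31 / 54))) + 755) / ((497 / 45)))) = 872267305 / 2109321252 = 0.41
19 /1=19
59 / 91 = 0.65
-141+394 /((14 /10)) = 983 /7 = 140.43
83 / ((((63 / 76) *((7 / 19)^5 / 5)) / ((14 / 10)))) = 15619232492 / 151263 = 103258.78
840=840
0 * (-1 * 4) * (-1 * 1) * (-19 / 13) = 0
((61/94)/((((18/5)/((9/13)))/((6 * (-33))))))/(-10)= 6039/2444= 2.47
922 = 922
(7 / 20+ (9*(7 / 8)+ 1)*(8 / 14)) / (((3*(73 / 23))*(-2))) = -5819 / 20440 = -0.28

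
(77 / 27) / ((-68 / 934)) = -35959 / 918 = -39.17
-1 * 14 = -14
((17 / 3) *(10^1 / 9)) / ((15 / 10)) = 4.20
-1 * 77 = -77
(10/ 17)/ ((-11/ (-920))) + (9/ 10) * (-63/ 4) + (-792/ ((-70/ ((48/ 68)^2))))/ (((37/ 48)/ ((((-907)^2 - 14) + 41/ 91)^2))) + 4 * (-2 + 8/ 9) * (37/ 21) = 36445421588478858467489083/ 7363712636280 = 4949326975215.91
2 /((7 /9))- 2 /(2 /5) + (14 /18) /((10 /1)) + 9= 4189 /630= 6.65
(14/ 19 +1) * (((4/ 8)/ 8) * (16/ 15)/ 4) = 11/ 380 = 0.03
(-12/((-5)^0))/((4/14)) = -42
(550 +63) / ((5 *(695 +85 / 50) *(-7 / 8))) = -9808 / 48769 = -0.20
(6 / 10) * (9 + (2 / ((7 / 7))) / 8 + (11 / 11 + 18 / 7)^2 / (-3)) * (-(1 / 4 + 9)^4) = -5508159179 / 250880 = -21955.35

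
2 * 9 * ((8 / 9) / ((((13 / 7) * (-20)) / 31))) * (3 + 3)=-5208 / 65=-80.12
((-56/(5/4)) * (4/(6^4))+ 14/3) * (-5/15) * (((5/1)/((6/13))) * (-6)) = 23842/243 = 98.12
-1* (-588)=588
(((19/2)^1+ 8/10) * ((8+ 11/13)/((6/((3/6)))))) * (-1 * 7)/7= -2369/312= -7.59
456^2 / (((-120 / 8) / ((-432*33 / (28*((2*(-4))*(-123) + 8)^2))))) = 964953 / 134540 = 7.17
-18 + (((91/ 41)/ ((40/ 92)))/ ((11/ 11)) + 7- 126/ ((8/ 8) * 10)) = -7583/ 410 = -18.50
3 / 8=0.38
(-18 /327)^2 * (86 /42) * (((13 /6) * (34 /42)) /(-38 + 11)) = -19006 /47155689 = -0.00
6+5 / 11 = 71 / 11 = 6.45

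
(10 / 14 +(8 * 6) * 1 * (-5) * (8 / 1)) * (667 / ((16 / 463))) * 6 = -12447030405 / 56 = -222268400.09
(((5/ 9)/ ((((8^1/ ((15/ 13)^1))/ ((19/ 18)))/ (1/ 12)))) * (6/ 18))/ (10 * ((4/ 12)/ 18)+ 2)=475/ 441792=0.00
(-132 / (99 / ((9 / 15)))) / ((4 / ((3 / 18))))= -1 / 30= -0.03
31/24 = 1.29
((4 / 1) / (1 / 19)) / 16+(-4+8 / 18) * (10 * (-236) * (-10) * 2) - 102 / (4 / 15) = -6055199 / 36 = -168199.97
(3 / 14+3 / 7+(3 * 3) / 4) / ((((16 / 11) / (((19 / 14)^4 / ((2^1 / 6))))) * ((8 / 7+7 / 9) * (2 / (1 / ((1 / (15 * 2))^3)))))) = 961915591125 / 6761216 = 142269.61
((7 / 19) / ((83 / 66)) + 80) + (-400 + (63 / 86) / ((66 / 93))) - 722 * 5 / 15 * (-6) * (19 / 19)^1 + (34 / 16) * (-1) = 6702548945 / 5967368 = 1123.20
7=7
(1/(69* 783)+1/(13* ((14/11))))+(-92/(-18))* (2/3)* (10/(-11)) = -328508171/108162054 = -3.04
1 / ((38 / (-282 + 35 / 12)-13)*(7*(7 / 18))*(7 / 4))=-241128 / 15089599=-0.02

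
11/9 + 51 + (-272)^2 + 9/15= 3331657/45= 74036.82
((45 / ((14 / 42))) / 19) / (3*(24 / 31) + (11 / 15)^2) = 941625 / 379069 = 2.48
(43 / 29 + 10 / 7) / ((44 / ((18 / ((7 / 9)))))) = 47871 / 31262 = 1.53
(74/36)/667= 37/12006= 0.00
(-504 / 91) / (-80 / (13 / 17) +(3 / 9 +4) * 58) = -108 / 2861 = -0.04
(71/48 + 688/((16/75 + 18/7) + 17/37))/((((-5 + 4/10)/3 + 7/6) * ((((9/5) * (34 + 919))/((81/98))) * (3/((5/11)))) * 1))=-242237080875/5697257398448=-0.04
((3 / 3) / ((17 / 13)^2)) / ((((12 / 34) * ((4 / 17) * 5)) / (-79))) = -13351 / 120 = -111.26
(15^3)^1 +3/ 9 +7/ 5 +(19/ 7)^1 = 354842/ 105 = 3379.45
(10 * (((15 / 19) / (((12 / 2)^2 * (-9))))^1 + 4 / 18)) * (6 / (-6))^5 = -2.20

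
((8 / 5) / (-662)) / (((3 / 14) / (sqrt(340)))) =-112 * sqrt(85) / 4965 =-0.21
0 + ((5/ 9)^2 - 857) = -69392/ 81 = -856.69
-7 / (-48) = 7 / 48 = 0.15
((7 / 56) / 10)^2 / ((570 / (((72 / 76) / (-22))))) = -3 / 254144000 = -0.00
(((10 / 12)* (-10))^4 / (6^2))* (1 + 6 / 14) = 1953125 / 10206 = 191.37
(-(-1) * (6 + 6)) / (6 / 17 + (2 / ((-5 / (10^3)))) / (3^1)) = -306 / 3391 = -0.09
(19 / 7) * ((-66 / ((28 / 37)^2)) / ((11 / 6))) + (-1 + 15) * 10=-42019 / 1372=-30.63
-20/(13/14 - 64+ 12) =56/143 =0.39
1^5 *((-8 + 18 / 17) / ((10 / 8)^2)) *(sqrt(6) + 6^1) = -11328 / 425- 1888 *sqrt(6) / 425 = -37.54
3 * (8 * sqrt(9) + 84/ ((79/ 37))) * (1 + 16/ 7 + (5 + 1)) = 975780/ 553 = 1764.52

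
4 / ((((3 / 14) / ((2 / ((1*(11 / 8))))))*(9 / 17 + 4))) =2176 / 363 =5.99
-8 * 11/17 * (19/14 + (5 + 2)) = -5148/119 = -43.26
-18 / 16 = -9 / 8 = -1.12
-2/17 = -0.12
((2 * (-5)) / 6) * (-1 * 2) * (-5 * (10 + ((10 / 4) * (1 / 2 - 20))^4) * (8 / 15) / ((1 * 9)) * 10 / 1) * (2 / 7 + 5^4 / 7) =-7554844141625 / 1512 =-4996590040.76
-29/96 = -0.30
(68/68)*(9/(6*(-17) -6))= -1/12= -0.08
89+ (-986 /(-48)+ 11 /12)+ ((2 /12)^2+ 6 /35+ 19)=326737 /2520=129.66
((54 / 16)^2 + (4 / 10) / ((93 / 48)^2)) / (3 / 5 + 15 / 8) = 3535613 / 761112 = 4.65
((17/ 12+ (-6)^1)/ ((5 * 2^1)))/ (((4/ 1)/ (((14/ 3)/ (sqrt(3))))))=-77 * sqrt(3)/ 432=-0.31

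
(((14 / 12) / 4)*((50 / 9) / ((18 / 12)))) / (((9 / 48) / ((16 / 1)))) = 22400 / 243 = 92.18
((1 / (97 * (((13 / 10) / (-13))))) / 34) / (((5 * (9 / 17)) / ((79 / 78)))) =-0.00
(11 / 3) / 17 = 0.22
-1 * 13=-13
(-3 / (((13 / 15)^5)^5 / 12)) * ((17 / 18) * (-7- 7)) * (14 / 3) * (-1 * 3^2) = -5048213565344946384429931640625000 / 7056410014866816666030739693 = -715408.20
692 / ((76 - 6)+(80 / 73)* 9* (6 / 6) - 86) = -12629 / 112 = -112.76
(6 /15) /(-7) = -2 /35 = -0.06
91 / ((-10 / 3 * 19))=-273 / 190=-1.44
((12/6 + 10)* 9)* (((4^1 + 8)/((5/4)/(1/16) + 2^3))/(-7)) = -324/49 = -6.61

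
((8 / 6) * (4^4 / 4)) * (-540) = -46080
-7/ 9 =-0.78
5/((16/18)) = 45/8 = 5.62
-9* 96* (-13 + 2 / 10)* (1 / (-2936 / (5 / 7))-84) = -11932690176 / 12845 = -928975.49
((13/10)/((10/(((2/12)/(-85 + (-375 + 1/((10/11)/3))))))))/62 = -13/16989240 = -0.00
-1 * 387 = -387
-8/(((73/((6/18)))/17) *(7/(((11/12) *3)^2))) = -2057/3066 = -0.67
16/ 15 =1.07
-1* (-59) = 59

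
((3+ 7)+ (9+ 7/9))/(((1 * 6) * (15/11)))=979/405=2.42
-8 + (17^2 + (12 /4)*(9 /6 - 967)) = -5231 /2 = -2615.50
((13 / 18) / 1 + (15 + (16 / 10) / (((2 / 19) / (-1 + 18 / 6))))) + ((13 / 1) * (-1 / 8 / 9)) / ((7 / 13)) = 38461 / 840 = 45.79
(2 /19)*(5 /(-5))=-2 /19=-0.11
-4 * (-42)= 168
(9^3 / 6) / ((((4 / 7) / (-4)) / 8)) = -6804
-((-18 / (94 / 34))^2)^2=-8767700496 / 4879681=-1796.78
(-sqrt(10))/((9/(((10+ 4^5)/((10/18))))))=-1034 * sqrt(10)/5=-653.96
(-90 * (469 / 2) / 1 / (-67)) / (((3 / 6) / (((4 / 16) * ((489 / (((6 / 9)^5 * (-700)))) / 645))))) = -356481 / 275200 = -1.30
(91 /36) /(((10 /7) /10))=637 /36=17.69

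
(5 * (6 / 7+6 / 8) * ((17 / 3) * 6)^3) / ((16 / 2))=39479.46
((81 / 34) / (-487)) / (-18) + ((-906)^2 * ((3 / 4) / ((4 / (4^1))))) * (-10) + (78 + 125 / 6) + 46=-611598723031 / 99348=-6156125.17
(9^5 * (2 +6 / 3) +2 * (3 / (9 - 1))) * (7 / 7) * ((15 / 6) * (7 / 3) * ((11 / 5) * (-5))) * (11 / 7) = -190532045 / 8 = -23816505.62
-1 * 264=-264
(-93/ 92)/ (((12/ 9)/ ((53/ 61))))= -14787/ 22448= -0.66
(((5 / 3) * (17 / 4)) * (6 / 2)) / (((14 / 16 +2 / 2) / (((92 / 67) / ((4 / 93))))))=24242 / 67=361.82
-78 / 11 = -7.09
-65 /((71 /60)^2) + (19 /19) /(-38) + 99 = 10067201 /191558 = 52.55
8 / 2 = 4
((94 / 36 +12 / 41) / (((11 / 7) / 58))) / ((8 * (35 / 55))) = 62147 / 2952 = 21.05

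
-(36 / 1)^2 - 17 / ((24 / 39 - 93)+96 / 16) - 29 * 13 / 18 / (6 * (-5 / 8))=-1290.22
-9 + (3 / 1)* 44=123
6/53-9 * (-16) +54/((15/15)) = 10500/53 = 198.11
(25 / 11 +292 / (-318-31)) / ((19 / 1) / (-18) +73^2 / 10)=248085 / 91878787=0.00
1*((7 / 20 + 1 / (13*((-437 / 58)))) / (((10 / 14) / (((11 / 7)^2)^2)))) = 565245087 / 194858300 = 2.90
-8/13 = -0.62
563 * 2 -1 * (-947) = 2073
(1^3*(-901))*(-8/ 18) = 3604/ 9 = 400.44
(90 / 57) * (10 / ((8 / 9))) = 675 / 38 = 17.76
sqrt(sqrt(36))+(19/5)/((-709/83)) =-1577/3545+sqrt(6) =2.00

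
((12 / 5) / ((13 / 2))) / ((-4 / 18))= -1.66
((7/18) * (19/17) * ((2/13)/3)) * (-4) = -532/5967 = -0.09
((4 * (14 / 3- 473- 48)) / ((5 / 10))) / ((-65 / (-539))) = -6679288 / 195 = -34252.76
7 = 7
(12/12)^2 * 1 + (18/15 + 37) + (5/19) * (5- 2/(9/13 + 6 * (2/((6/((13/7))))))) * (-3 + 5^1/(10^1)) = 2758773/76190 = 36.21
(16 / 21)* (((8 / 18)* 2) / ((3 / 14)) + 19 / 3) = 4528 / 567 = 7.99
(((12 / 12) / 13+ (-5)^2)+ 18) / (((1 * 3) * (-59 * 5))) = -112 / 2301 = -0.05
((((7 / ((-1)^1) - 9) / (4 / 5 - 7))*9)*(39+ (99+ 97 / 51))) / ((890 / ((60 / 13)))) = 10274400 / 609739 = 16.85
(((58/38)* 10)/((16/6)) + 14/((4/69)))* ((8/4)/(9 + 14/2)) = 18789/608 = 30.90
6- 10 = -4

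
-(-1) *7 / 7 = 1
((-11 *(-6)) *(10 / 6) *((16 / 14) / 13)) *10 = 8800 / 91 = 96.70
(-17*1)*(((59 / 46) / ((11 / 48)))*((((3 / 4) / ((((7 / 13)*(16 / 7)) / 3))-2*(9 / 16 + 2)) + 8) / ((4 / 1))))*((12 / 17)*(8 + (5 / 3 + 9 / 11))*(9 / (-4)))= 82952289 / 44528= 1862.92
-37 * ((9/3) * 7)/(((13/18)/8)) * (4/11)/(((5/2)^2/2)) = -3580416/3575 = -1001.51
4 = 4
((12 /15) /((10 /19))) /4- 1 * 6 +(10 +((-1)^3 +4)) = 369 /50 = 7.38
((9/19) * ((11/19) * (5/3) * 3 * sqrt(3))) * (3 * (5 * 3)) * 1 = 22275 * sqrt(3)/361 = 106.87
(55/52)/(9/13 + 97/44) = 605/1657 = 0.37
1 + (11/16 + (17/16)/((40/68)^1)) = 3.49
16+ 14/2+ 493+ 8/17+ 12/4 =8831/17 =519.47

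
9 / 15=3 / 5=0.60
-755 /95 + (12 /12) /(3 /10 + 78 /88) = -35231 /4959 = -7.10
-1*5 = -5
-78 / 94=-39 / 47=-0.83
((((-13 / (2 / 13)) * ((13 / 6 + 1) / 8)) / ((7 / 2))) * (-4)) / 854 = 3211 / 71736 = 0.04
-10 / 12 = -5 / 6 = -0.83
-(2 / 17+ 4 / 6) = -40 / 51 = -0.78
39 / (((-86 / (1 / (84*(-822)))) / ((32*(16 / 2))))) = 208 / 123711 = 0.00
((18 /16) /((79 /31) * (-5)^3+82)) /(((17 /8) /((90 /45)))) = -558 /124661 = -0.00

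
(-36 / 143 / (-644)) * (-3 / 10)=-27 / 230230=-0.00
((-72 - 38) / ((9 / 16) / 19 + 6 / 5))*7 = -167200 / 267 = -626.22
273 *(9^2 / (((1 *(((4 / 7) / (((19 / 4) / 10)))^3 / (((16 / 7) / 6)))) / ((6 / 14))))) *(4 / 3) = 353903823 / 128000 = 2764.87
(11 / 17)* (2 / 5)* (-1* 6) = -132 / 85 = -1.55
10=10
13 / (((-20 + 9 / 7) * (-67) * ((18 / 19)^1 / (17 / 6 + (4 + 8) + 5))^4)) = 1991.60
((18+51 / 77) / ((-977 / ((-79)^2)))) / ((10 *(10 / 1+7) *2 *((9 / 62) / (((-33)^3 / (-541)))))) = -100920471201 / 628982830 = -160.45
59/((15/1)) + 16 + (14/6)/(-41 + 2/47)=5466/275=19.88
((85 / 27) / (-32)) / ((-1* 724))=85 / 625536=0.00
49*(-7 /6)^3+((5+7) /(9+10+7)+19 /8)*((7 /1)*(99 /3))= 577.43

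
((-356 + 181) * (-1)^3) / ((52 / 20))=875 / 13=67.31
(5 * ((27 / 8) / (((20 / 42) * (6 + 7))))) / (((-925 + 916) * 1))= -63 / 208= -0.30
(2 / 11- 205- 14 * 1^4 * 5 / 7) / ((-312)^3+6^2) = 2363 / 334084212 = 0.00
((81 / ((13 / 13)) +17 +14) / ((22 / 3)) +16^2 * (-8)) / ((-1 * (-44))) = -5590 / 121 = -46.20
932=932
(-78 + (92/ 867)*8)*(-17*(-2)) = -133780/ 51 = -2623.14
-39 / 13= -3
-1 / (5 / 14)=-2.80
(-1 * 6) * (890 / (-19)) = 5340 / 19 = 281.05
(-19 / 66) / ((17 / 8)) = -76 / 561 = -0.14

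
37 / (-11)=-3.36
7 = 7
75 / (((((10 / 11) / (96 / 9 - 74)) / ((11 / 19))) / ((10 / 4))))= -15125 / 2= -7562.50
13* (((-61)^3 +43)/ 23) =-2950194/ 23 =-128269.30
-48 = -48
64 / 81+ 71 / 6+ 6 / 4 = 1144 / 81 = 14.12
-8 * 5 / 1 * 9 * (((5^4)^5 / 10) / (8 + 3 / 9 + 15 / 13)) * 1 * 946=-12666549682617187500 / 37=-342339180611275337.84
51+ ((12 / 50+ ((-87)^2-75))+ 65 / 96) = 18110201 / 2400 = 7545.92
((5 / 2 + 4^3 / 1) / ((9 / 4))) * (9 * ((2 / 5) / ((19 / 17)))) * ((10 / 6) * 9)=1428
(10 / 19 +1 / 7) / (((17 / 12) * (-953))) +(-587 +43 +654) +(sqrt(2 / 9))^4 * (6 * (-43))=5658300022 / 58177791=97.26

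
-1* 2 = -2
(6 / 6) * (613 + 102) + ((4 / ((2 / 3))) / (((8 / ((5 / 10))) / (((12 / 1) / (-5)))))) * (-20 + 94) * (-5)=1048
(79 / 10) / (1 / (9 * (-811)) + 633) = 576621 / 46202660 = 0.01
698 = 698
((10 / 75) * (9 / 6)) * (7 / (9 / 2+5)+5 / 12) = 263 / 1140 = 0.23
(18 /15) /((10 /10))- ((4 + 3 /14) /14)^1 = 881 /980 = 0.90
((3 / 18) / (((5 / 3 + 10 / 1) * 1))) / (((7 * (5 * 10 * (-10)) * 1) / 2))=-1 / 122500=-0.00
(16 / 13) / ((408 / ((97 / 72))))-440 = -10501823 / 23868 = -440.00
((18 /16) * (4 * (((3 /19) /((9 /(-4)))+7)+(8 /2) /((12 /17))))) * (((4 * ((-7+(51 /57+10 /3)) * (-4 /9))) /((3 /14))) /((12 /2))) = 6352864 /29241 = 217.26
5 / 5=1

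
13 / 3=4.33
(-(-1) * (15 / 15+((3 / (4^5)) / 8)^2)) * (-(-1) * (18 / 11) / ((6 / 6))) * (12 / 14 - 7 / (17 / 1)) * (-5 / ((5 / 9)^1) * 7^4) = -98817748383627 / 6274678784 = -15748.65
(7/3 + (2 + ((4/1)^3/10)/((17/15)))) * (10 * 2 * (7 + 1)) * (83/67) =6759520/3417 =1978.20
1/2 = 0.50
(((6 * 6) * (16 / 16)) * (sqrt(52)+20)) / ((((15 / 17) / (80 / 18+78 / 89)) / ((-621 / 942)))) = -3894.29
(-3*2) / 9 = -2 / 3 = -0.67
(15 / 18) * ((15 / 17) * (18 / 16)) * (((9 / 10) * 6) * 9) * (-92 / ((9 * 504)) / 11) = -3105 / 41888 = -0.07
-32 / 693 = -0.05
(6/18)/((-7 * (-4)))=1/84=0.01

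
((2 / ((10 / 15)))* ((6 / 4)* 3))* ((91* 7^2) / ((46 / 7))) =842751 / 92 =9160.34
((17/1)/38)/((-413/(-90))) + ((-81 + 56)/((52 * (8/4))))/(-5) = 118795/816088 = 0.15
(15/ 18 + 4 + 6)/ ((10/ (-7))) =-91/ 12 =-7.58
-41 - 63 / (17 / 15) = -1642 / 17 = -96.59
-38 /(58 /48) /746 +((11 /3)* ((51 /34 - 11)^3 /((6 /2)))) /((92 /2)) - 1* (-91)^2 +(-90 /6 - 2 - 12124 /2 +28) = -514274498233 /35825904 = -14354.82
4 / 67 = 0.06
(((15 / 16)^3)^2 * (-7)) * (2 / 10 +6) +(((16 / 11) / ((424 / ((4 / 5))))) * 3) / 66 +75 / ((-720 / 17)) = -50412017635183 / 1613884293120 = -31.24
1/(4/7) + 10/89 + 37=13835/356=38.86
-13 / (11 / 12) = -156 / 11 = -14.18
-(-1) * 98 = 98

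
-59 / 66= -0.89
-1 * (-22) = 22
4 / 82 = 2 / 41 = 0.05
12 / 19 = 0.63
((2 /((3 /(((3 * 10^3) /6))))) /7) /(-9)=-1000 /189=-5.29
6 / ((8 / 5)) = 15 / 4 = 3.75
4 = 4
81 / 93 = 27 / 31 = 0.87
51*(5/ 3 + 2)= 187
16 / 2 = 8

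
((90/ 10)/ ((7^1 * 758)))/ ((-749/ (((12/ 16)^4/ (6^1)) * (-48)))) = 729/ 127174208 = 0.00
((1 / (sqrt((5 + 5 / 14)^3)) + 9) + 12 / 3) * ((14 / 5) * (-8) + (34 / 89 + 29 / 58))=-248963 / 890 - 134057 * sqrt(42) / 500625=-281.47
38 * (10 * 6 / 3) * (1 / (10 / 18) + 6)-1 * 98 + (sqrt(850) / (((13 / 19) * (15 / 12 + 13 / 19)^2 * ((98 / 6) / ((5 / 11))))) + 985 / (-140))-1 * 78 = 2743600 * sqrt(34) / 50471421 + 160859 / 28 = 5745.28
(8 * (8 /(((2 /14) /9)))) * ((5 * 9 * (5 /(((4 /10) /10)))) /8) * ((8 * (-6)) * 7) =-952560000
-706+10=-696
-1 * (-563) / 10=56.30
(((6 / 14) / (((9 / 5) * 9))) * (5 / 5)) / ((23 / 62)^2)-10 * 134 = -133955320 / 99981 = -1339.81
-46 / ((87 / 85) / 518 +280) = -2025380 / 12328487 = -0.16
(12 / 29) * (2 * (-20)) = -480 / 29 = -16.55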